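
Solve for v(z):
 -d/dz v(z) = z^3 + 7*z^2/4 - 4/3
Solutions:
 v(z) = C1 - z^4/4 - 7*z^3/12 + 4*z/3


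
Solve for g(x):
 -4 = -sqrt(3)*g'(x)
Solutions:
 g(x) = C1 + 4*sqrt(3)*x/3


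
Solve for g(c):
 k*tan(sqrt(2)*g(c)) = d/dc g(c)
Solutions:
 g(c) = sqrt(2)*(pi - asin(C1*exp(sqrt(2)*c*k)))/2
 g(c) = sqrt(2)*asin(C1*exp(sqrt(2)*c*k))/2


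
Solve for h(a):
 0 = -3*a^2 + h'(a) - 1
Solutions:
 h(a) = C1 + a^3 + a


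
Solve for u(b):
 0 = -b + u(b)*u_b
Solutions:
 u(b) = -sqrt(C1 + b^2)
 u(b) = sqrt(C1 + b^2)


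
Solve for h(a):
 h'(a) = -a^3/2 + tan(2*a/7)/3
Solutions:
 h(a) = C1 - a^4/8 - 7*log(cos(2*a/7))/6


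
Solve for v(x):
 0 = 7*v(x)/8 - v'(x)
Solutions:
 v(x) = C1*exp(7*x/8)


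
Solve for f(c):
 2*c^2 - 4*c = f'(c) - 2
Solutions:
 f(c) = C1 + 2*c^3/3 - 2*c^2 + 2*c


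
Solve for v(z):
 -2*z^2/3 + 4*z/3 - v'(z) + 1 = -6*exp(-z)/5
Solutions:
 v(z) = C1 - 2*z^3/9 + 2*z^2/3 + z - 6*exp(-z)/5


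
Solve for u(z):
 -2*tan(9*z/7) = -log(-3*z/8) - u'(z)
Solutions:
 u(z) = C1 - z*log(-z) - z*log(3) + z + 3*z*log(2) - 14*log(cos(9*z/7))/9


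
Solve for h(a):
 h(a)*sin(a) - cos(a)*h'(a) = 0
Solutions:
 h(a) = C1/cos(a)


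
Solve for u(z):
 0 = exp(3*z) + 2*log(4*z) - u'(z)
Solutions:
 u(z) = C1 + 2*z*log(z) + 2*z*(-1 + 2*log(2)) + exp(3*z)/3


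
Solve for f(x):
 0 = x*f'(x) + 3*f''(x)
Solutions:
 f(x) = C1 + C2*erf(sqrt(6)*x/6)


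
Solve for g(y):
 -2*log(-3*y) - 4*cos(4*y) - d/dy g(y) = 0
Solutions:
 g(y) = C1 - 2*y*log(-y) - 2*y*log(3) + 2*y - sin(4*y)


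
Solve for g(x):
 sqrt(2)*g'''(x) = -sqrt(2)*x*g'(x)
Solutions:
 g(x) = C1 + Integral(C2*airyai(-x) + C3*airybi(-x), x)


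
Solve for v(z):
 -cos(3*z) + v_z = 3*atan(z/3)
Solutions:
 v(z) = C1 + 3*z*atan(z/3) - 9*log(z^2 + 9)/2 + sin(3*z)/3


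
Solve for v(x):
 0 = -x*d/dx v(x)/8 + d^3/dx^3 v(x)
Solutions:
 v(x) = C1 + Integral(C2*airyai(x/2) + C3*airybi(x/2), x)


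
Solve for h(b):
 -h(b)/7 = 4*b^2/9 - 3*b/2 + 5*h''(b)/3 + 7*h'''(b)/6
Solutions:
 h(b) = C1*exp(b*(-20 + 100/(9*sqrt(17969) + 1567)^(1/3) + (9*sqrt(17969) + 1567)^(1/3))/42)*sin(sqrt(3)*b*(-(9*sqrt(17969) + 1567)^(1/3) + 100/(9*sqrt(17969) + 1567)^(1/3))/42) + C2*exp(b*(-20 + 100/(9*sqrt(17969) + 1567)^(1/3) + (9*sqrt(17969) + 1567)^(1/3))/42)*cos(sqrt(3)*b*(-(9*sqrt(17969) + 1567)^(1/3) + 100/(9*sqrt(17969) + 1567)^(1/3))/42) + C3*exp(-b*(100/(9*sqrt(17969) + 1567)^(1/3) + 10 + (9*sqrt(17969) + 1567)^(1/3))/21) - 28*b^2/9 + 21*b/2 + 1960/27


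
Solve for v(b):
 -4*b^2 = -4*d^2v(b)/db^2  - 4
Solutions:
 v(b) = C1 + C2*b + b^4/12 - b^2/2


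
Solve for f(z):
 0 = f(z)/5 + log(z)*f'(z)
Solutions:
 f(z) = C1*exp(-li(z)/5)


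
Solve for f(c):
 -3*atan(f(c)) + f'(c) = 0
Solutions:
 Integral(1/atan(_y), (_y, f(c))) = C1 + 3*c


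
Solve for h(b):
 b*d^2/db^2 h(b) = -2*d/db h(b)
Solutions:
 h(b) = C1 + C2/b


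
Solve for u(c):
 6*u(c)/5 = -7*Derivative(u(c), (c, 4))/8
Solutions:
 u(c) = (C1*sin(sqrt(2)*3^(1/4)*35^(3/4)*c/35) + C2*cos(sqrt(2)*3^(1/4)*35^(3/4)*c/35))*exp(-sqrt(2)*3^(1/4)*35^(3/4)*c/35) + (C3*sin(sqrt(2)*3^(1/4)*35^(3/4)*c/35) + C4*cos(sqrt(2)*3^(1/4)*35^(3/4)*c/35))*exp(sqrt(2)*3^(1/4)*35^(3/4)*c/35)


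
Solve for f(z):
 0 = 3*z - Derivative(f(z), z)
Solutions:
 f(z) = C1 + 3*z^2/2


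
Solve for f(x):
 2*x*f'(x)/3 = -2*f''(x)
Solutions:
 f(x) = C1 + C2*erf(sqrt(6)*x/6)


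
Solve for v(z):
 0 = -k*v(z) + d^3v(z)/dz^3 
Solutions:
 v(z) = C1*exp(k^(1/3)*z) + C2*exp(k^(1/3)*z*(-1 + sqrt(3)*I)/2) + C3*exp(-k^(1/3)*z*(1 + sqrt(3)*I)/2)


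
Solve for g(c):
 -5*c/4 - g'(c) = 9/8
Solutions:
 g(c) = C1 - 5*c^2/8 - 9*c/8


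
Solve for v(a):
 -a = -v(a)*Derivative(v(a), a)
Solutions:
 v(a) = -sqrt(C1 + a^2)
 v(a) = sqrt(C1 + a^2)


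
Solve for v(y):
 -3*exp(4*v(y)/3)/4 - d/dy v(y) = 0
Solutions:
 v(y) = 3*log(-(1/(C1 + 3*y))^(1/4)) + 3*log(3)/4
 v(y) = 3*log(1/(C1 + 3*y))/4 + 3*log(3)/4
 v(y) = 3*log(-I*(1/(C1 + 3*y))^(1/4)) + 3*log(3)/4
 v(y) = 3*log(I*(1/(C1 + 3*y))^(1/4)) + 3*log(3)/4


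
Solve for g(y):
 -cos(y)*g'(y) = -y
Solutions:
 g(y) = C1 + Integral(y/cos(y), y)


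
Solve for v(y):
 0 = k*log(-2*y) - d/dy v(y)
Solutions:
 v(y) = C1 + k*y*log(-y) + k*y*(-1 + log(2))


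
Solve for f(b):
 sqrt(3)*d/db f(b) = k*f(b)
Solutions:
 f(b) = C1*exp(sqrt(3)*b*k/3)


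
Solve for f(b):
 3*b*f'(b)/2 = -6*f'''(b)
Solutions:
 f(b) = C1 + Integral(C2*airyai(-2^(1/3)*b/2) + C3*airybi(-2^(1/3)*b/2), b)


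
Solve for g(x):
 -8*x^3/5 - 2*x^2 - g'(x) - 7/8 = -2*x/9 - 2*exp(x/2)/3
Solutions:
 g(x) = C1 - 2*x^4/5 - 2*x^3/3 + x^2/9 - 7*x/8 + 4*exp(x/2)/3


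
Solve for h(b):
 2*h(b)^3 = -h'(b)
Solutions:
 h(b) = -sqrt(2)*sqrt(-1/(C1 - 2*b))/2
 h(b) = sqrt(2)*sqrt(-1/(C1 - 2*b))/2


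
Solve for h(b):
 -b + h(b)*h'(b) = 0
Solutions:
 h(b) = -sqrt(C1 + b^2)
 h(b) = sqrt(C1 + b^2)


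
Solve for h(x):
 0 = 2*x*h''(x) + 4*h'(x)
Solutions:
 h(x) = C1 + C2/x


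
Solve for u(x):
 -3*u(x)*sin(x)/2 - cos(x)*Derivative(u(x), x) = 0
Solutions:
 u(x) = C1*cos(x)^(3/2)


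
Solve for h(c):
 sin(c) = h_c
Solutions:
 h(c) = C1 - cos(c)


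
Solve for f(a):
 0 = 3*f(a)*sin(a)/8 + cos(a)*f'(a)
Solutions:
 f(a) = C1*cos(a)^(3/8)


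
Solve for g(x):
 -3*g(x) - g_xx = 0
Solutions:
 g(x) = C1*sin(sqrt(3)*x) + C2*cos(sqrt(3)*x)


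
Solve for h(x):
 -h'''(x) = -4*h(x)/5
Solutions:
 h(x) = C3*exp(10^(2/3)*x/5) + (C1*sin(10^(2/3)*sqrt(3)*x/10) + C2*cos(10^(2/3)*sqrt(3)*x/10))*exp(-10^(2/3)*x/10)


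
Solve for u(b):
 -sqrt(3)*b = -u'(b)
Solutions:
 u(b) = C1 + sqrt(3)*b^2/2


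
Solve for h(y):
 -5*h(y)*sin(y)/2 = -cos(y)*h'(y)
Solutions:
 h(y) = C1/cos(y)^(5/2)


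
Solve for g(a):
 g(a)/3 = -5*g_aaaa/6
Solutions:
 g(a) = (C1*sin(10^(3/4)*a/10) + C2*cos(10^(3/4)*a/10))*exp(-10^(3/4)*a/10) + (C3*sin(10^(3/4)*a/10) + C4*cos(10^(3/4)*a/10))*exp(10^(3/4)*a/10)


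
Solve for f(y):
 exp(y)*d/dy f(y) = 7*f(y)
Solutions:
 f(y) = C1*exp(-7*exp(-y))


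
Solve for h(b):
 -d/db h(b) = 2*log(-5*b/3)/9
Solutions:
 h(b) = C1 - 2*b*log(-b)/9 + 2*b*(-log(5) + 1 + log(3))/9


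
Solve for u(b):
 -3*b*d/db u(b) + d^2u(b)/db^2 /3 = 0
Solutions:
 u(b) = C1 + C2*erfi(3*sqrt(2)*b/2)


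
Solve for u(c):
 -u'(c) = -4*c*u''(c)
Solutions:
 u(c) = C1 + C2*c^(5/4)


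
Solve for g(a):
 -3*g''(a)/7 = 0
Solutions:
 g(a) = C1 + C2*a


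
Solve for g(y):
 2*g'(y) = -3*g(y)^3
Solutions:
 g(y) = -sqrt(-1/(C1 - 3*y))
 g(y) = sqrt(-1/(C1 - 3*y))


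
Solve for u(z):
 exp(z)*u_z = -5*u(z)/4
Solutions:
 u(z) = C1*exp(5*exp(-z)/4)


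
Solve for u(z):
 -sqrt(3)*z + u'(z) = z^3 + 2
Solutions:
 u(z) = C1 + z^4/4 + sqrt(3)*z^2/2 + 2*z


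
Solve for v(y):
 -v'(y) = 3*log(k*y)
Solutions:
 v(y) = C1 - 3*y*log(k*y) + 3*y


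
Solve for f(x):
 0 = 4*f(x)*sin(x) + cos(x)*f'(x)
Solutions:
 f(x) = C1*cos(x)^4


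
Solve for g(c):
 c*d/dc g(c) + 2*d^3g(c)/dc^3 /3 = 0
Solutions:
 g(c) = C1 + Integral(C2*airyai(-2^(2/3)*3^(1/3)*c/2) + C3*airybi(-2^(2/3)*3^(1/3)*c/2), c)


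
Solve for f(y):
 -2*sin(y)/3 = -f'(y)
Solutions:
 f(y) = C1 - 2*cos(y)/3


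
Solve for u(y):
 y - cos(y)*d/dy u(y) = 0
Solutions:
 u(y) = C1 + Integral(y/cos(y), y)


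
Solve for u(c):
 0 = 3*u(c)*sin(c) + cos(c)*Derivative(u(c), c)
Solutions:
 u(c) = C1*cos(c)^3


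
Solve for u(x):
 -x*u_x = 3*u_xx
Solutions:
 u(x) = C1 + C2*erf(sqrt(6)*x/6)


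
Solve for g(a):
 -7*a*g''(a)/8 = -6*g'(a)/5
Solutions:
 g(a) = C1 + C2*a^(83/35)


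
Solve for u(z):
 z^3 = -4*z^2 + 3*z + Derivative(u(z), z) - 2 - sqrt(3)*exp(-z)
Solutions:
 u(z) = C1 + z^4/4 + 4*z^3/3 - 3*z^2/2 + 2*z - sqrt(3)*exp(-z)


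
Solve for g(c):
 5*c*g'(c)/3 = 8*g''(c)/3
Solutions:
 g(c) = C1 + C2*erfi(sqrt(5)*c/4)


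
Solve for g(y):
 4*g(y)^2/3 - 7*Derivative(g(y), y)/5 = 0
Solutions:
 g(y) = -21/(C1 + 20*y)


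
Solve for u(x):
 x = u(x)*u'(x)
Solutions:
 u(x) = -sqrt(C1 + x^2)
 u(x) = sqrt(C1 + x^2)


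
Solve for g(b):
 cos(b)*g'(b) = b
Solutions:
 g(b) = C1 + Integral(b/cos(b), b)


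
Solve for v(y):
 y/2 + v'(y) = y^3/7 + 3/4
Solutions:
 v(y) = C1 + y^4/28 - y^2/4 + 3*y/4


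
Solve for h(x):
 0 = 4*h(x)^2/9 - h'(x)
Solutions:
 h(x) = -9/(C1 + 4*x)


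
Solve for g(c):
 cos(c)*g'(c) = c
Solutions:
 g(c) = C1 + Integral(c/cos(c), c)


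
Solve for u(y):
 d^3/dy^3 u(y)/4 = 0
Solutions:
 u(y) = C1 + C2*y + C3*y^2


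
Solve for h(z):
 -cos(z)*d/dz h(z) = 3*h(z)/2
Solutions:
 h(z) = C1*(sin(z) - 1)^(3/4)/(sin(z) + 1)^(3/4)


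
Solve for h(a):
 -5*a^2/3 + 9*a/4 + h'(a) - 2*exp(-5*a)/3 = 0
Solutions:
 h(a) = C1 + 5*a^3/9 - 9*a^2/8 - 2*exp(-5*a)/15


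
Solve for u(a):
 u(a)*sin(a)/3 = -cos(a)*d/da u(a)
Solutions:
 u(a) = C1*cos(a)^(1/3)


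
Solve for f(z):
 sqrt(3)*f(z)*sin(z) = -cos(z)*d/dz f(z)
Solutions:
 f(z) = C1*cos(z)^(sqrt(3))


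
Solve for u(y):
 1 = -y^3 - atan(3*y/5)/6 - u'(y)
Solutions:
 u(y) = C1 - y^4/4 - y*atan(3*y/5)/6 - y + 5*log(9*y^2 + 25)/36


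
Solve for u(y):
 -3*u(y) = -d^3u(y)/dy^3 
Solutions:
 u(y) = C3*exp(3^(1/3)*y) + (C1*sin(3^(5/6)*y/2) + C2*cos(3^(5/6)*y/2))*exp(-3^(1/3)*y/2)


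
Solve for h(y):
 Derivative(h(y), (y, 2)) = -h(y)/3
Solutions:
 h(y) = C1*sin(sqrt(3)*y/3) + C2*cos(sqrt(3)*y/3)


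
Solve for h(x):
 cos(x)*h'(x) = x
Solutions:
 h(x) = C1 + Integral(x/cos(x), x)


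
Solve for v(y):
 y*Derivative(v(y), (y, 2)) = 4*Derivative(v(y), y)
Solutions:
 v(y) = C1 + C2*y^5


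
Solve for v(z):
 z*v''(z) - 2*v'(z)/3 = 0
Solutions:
 v(z) = C1 + C2*z^(5/3)


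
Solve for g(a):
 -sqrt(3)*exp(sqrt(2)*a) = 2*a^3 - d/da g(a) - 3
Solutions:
 g(a) = C1 + a^4/2 - 3*a + sqrt(6)*exp(sqrt(2)*a)/2


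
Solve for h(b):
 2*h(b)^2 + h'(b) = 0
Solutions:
 h(b) = 1/(C1 + 2*b)


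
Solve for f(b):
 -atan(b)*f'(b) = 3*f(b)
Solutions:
 f(b) = C1*exp(-3*Integral(1/atan(b), b))


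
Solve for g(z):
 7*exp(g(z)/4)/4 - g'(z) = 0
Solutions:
 g(z) = 4*log(-1/(C1 + 7*z)) + 16*log(2)


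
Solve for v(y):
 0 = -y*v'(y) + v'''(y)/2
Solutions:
 v(y) = C1 + Integral(C2*airyai(2^(1/3)*y) + C3*airybi(2^(1/3)*y), y)


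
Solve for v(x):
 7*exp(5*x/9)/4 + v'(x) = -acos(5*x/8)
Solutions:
 v(x) = C1 - x*acos(5*x/8) + sqrt(64 - 25*x^2)/5 - 63*exp(5*x/9)/20


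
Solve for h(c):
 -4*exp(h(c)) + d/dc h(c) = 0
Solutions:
 h(c) = log(-1/(C1 + 4*c))


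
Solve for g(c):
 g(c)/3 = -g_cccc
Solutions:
 g(c) = (C1*sin(sqrt(2)*3^(3/4)*c/6) + C2*cos(sqrt(2)*3^(3/4)*c/6))*exp(-sqrt(2)*3^(3/4)*c/6) + (C3*sin(sqrt(2)*3^(3/4)*c/6) + C4*cos(sqrt(2)*3^(3/4)*c/6))*exp(sqrt(2)*3^(3/4)*c/6)


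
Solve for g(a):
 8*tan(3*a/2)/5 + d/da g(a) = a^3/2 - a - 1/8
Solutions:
 g(a) = C1 + a^4/8 - a^2/2 - a/8 + 16*log(cos(3*a/2))/15


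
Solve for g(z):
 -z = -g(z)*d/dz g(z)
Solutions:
 g(z) = -sqrt(C1 + z^2)
 g(z) = sqrt(C1 + z^2)


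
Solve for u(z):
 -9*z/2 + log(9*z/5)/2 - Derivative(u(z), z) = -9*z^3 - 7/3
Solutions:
 u(z) = C1 + 9*z^4/4 - 9*z^2/4 + z*log(z)/2 - z*log(5)/2 + z*log(3) + 11*z/6


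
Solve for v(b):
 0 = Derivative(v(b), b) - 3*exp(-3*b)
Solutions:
 v(b) = C1 - exp(-3*b)


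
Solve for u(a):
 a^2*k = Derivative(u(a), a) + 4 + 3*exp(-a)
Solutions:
 u(a) = C1 + a^3*k/3 - 4*a + 3*exp(-a)


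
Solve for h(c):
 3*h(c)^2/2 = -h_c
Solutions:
 h(c) = 2/(C1 + 3*c)


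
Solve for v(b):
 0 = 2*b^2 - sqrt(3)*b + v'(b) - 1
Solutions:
 v(b) = C1 - 2*b^3/3 + sqrt(3)*b^2/2 + b


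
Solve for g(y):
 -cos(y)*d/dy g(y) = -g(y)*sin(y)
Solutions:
 g(y) = C1/cos(y)


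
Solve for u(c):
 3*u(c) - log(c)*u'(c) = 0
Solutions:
 u(c) = C1*exp(3*li(c))


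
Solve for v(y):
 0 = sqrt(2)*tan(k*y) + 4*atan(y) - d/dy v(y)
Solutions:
 v(y) = C1 + 4*y*atan(y) + sqrt(2)*Piecewise((-log(cos(k*y))/k, Ne(k, 0)), (0, True)) - 2*log(y^2 + 1)


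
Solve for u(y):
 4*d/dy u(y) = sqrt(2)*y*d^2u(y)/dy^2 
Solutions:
 u(y) = C1 + C2*y^(1 + 2*sqrt(2))


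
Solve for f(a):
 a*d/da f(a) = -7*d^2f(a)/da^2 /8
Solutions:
 f(a) = C1 + C2*erf(2*sqrt(7)*a/7)


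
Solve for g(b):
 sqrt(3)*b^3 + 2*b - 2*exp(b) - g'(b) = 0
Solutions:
 g(b) = C1 + sqrt(3)*b^4/4 + b^2 - 2*exp(b)


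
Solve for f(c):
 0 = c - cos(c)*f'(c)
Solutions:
 f(c) = C1 + Integral(c/cos(c), c)


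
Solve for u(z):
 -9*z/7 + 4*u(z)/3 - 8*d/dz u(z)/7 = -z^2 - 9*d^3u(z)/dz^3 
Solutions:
 u(z) = C1*exp(2^(1/3)*z*(4*2^(1/3)/(sqrt(191793)/441 + 1)^(1/3) + 21*(sqrt(191793)/441 + 1)^(1/3))/126)*sin(sqrt(3)*z*(-21*(2*sqrt(191793)/441 + 2)^(1/3) + 8/(2*sqrt(191793)/441 + 2)^(1/3))/126) + C2*exp(2^(1/3)*z*(4*2^(1/3)/(sqrt(191793)/441 + 1)^(1/3) + 21*(sqrt(191793)/441 + 1)^(1/3))/126)*cos(sqrt(3)*z*(-21*(2*sqrt(191793)/441 + 2)^(1/3) + 8/(2*sqrt(191793)/441 + 2)^(1/3))/126) + C3*exp(-2^(1/3)*z*(4*2^(1/3)/(sqrt(191793)/441 + 1)^(1/3) + 21*(sqrt(191793)/441 + 1)^(1/3))/63) - 3*z^2/4 - 9*z/28 - 27/98


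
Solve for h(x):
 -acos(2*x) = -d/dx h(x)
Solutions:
 h(x) = C1 + x*acos(2*x) - sqrt(1 - 4*x^2)/2


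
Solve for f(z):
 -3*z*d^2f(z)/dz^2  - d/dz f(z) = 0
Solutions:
 f(z) = C1 + C2*z^(2/3)


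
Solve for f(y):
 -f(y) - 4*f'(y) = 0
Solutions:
 f(y) = C1*exp(-y/4)


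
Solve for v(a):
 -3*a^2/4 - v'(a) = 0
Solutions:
 v(a) = C1 - a^3/4


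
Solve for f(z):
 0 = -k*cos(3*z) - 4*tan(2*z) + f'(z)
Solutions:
 f(z) = C1 + k*sin(3*z)/3 - 2*log(cos(2*z))


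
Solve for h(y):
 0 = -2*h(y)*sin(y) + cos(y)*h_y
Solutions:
 h(y) = C1/cos(y)^2


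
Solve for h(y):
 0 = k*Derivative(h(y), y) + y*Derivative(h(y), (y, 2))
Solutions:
 h(y) = C1 + y^(1 - re(k))*(C2*sin(log(y)*Abs(im(k))) + C3*cos(log(y)*im(k)))


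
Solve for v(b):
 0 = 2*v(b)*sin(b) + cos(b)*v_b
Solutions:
 v(b) = C1*cos(b)^2


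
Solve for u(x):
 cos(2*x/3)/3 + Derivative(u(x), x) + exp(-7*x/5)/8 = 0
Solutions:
 u(x) = C1 - sin(2*x/3)/2 + 5*exp(-7*x/5)/56


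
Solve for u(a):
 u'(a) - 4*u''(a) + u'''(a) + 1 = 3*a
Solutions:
 u(a) = C1 + C2*exp(a*(2 - sqrt(3))) + C3*exp(a*(sqrt(3) + 2)) + 3*a^2/2 + 11*a


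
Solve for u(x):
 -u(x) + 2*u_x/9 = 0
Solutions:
 u(x) = C1*exp(9*x/2)


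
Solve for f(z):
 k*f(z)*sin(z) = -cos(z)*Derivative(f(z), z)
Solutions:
 f(z) = C1*exp(k*log(cos(z)))


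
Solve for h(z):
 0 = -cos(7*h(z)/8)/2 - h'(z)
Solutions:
 z/2 - 4*log(sin(7*h(z)/8) - 1)/7 + 4*log(sin(7*h(z)/8) + 1)/7 = C1


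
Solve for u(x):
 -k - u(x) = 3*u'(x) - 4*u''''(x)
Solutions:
 u(x) = C1*exp(x*(-4 - (1 + 3*sqrt(57))^(1/3) + 8/(1 + 3*sqrt(57))^(1/3))/12)*sin(sqrt(3)*x*(8/(1 + 3*sqrt(57))^(1/3) + (1 + 3*sqrt(57))^(1/3))/12) + C2*exp(x*(-4 - (1 + 3*sqrt(57))^(1/3) + 8/(1 + 3*sqrt(57))^(1/3))/12)*cos(sqrt(3)*x*(8/(1 + 3*sqrt(57))^(1/3) + (1 + 3*sqrt(57))^(1/3))/12) + C3*exp(x) + C4*exp(x*(-8/(1 + 3*sqrt(57))^(1/3) - 2 + (1 + 3*sqrt(57))^(1/3))/6) - k


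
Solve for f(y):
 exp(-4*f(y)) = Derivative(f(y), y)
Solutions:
 f(y) = log(-I*(C1 + 4*y)^(1/4))
 f(y) = log(I*(C1 + 4*y)^(1/4))
 f(y) = log(-(C1 + 4*y)^(1/4))
 f(y) = log(C1 + 4*y)/4


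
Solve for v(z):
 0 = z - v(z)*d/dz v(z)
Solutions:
 v(z) = -sqrt(C1 + z^2)
 v(z) = sqrt(C1 + z^2)


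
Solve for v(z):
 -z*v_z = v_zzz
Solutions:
 v(z) = C1 + Integral(C2*airyai(-z) + C3*airybi(-z), z)


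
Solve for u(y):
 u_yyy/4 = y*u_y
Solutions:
 u(y) = C1 + Integral(C2*airyai(2^(2/3)*y) + C3*airybi(2^(2/3)*y), y)


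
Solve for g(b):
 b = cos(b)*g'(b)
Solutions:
 g(b) = C1 + Integral(b/cos(b), b)


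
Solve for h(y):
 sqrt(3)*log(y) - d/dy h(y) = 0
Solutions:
 h(y) = C1 + sqrt(3)*y*log(y) - sqrt(3)*y


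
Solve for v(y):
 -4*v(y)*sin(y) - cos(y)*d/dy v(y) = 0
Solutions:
 v(y) = C1*cos(y)^4


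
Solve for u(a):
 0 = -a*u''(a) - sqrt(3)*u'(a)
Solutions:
 u(a) = C1 + C2*a^(1 - sqrt(3))


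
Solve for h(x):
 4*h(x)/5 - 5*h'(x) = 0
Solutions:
 h(x) = C1*exp(4*x/25)


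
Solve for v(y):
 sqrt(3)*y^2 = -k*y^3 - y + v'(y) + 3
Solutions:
 v(y) = C1 + k*y^4/4 + sqrt(3)*y^3/3 + y^2/2 - 3*y


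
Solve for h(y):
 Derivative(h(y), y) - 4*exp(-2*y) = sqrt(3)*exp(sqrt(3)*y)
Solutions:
 h(y) = C1 + exp(sqrt(3)*y) - 2*exp(-2*y)


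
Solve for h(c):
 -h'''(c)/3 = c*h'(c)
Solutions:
 h(c) = C1 + Integral(C2*airyai(-3^(1/3)*c) + C3*airybi(-3^(1/3)*c), c)


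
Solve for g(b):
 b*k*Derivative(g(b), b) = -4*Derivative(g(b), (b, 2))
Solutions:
 g(b) = Piecewise((-sqrt(2)*sqrt(pi)*C1*erf(sqrt(2)*b*sqrt(k)/4)/sqrt(k) - C2, (k > 0) | (k < 0)), (-C1*b - C2, True))


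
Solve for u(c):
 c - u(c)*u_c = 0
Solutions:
 u(c) = -sqrt(C1 + c^2)
 u(c) = sqrt(C1 + c^2)


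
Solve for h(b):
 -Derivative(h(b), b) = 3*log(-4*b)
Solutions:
 h(b) = C1 - 3*b*log(-b) + 3*b*(1 - 2*log(2))


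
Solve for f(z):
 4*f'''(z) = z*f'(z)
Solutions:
 f(z) = C1 + Integral(C2*airyai(2^(1/3)*z/2) + C3*airybi(2^(1/3)*z/2), z)


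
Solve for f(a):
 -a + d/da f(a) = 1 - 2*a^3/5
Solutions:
 f(a) = C1 - a^4/10 + a^2/2 + a


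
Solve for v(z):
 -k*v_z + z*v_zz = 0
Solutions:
 v(z) = C1 + z^(re(k) + 1)*(C2*sin(log(z)*Abs(im(k))) + C3*cos(log(z)*im(k)))


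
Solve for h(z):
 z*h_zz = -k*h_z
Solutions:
 h(z) = C1 + z^(1 - re(k))*(C2*sin(log(z)*Abs(im(k))) + C3*cos(log(z)*im(k)))


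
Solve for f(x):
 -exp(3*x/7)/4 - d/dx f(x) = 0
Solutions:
 f(x) = C1 - 7*exp(3*x/7)/12


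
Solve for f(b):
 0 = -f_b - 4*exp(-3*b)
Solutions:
 f(b) = C1 + 4*exp(-3*b)/3


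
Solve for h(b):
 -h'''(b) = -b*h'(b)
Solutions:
 h(b) = C1 + Integral(C2*airyai(b) + C3*airybi(b), b)


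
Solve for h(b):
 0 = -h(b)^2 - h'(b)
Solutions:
 h(b) = 1/(C1 + b)


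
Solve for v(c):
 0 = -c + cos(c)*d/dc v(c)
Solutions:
 v(c) = C1 + Integral(c/cos(c), c)


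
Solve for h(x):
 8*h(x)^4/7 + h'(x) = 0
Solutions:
 h(x) = 7^(1/3)*(1/(C1 + 24*x))^(1/3)
 h(x) = 7^(1/3)*(-3^(2/3) - 3*3^(1/6)*I)*(1/(C1 + 8*x))^(1/3)/6
 h(x) = 7^(1/3)*(-3^(2/3) + 3*3^(1/6)*I)*(1/(C1 + 8*x))^(1/3)/6


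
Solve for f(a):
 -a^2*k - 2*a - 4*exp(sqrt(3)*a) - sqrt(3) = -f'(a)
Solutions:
 f(a) = C1 + a^3*k/3 + a^2 + sqrt(3)*a + 4*sqrt(3)*exp(sqrt(3)*a)/3


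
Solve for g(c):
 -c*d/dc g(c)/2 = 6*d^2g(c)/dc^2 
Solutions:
 g(c) = C1 + C2*erf(sqrt(6)*c/12)


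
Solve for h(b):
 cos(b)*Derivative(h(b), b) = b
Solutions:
 h(b) = C1 + Integral(b/cos(b), b)


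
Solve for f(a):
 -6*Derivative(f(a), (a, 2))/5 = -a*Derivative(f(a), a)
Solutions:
 f(a) = C1 + C2*erfi(sqrt(15)*a/6)


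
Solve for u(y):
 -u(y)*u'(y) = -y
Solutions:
 u(y) = -sqrt(C1 + y^2)
 u(y) = sqrt(C1 + y^2)


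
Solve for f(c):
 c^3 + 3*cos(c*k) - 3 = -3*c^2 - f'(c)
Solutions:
 f(c) = C1 - c^4/4 - c^3 + 3*c - 3*sin(c*k)/k


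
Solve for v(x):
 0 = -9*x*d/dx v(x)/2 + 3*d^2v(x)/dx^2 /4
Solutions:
 v(x) = C1 + C2*erfi(sqrt(3)*x)


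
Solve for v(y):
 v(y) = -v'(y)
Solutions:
 v(y) = C1*exp(-y)


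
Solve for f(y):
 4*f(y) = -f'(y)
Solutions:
 f(y) = C1*exp(-4*y)


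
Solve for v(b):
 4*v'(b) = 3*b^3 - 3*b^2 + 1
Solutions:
 v(b) = C1 + 3*b^4/16 - b^3/4 + b/4


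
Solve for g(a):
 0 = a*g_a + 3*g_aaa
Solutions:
 g(a) = C1 + Integral(C2*airyai(-3^(2/3)*a/3) + C3*airybi(-3^(2/3)*a/3), a)


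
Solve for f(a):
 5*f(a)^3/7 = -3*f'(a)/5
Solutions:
 f(a) = -sqrt(42)*sqrt(-1/(C1 - 25*a))/2
 f(a) = sqrt(42)*sqrt(-1/(C1 - 25*a))/2


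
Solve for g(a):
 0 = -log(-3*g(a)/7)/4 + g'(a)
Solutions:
 -4*Integral(1/(log(-_y) - log(7) + log(3)), (_y, g(a))) = C1 - a


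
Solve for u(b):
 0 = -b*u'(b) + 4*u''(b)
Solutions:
 u(b) = C1 + C2*erfi(sqrt(2)*b/4)


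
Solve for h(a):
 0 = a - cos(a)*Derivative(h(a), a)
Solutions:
 h(a) = C1 + Integral(a/cos(a), a)


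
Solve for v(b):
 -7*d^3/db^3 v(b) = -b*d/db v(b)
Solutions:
 v(b) = C1 + Integral(C2*airyai(7^(2/3)*b/7) + C3*airybi(7^(2/3)*b/7), b)


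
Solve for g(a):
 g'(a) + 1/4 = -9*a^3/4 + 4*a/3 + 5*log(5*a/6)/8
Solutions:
 g(a) = C1 - 9*a^4/16 + 2*a^2/3 + 5*a*log(a)/8 - 5*a*log(6)/8 - 7*a/8 + 5*a*log(5)/8


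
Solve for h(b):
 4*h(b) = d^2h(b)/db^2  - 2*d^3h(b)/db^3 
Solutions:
 h(b) = C1*exp(b*((12*sqrt(321) + 215)^(-1/3) + 2 + (12*sqrt(321) + 215)^(1/3))/12)*sin(sqrt(3)*b*(-(12*sqrt(321) + 215)^(1/3) + (12*sqrt(321) + 215)^(-1/3))/12) + C2*exp(b*((12*sqrt(321) + 215)^(-1/3) + 2 + (12*sqrt(321) + 215)^(1/3))/12)*cos(sqrt(3)*b*(-(12*sqrt(321) + 215)^(1/3) + (12*sqrt(321) + 215)^(-1/3))/12) + C3*exp(b*(-(12*sqrt(321) + 215)^(1/3) - 1/(12*sqrt(321) + 215)^(1/3) + 1)/6)


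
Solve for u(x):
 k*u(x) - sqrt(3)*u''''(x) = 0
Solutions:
 u(x) = C1*exp(-3^(7/8)*k^(1/4)*x/3) + C2*exp(3^(7/8)*k^(1/4)*x/3) + C3*exp(-3^(7/8)*I*k^(1/4)*x/3) + C4*exp(3^(7/8)*I*k^(1/4)*x/3)


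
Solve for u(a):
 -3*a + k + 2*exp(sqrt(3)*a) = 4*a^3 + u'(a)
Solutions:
 u(a) = C1 - a^4 - 3*a^2/2 + a*k + 2*sqrt(3)*exp(sqrt(3)*a)/3


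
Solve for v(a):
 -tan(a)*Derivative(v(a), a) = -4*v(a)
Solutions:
 v(a) = C1*sin(a)^4


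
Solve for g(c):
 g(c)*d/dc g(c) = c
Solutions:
 g(c) = -sqrt(C1 + c^2)
 g(c) = sqrt(C1 + c^2)


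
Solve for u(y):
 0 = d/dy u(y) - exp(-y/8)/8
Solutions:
 u(y) = C1 - 1/exp(y)^(1/8)


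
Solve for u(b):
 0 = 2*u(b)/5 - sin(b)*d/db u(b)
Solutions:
 u(b) = C1*(cos(b) - 1)^(1/5)/(cos(b) + 1)^(1/5)


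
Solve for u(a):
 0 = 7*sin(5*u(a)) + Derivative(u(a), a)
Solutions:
 u(a) = -acos((-C1 - exp(70*a))/(C1 - exp(70*a)))/5 + 2*pi/5
 u(a) = acos((-C1 - exp(70*a))/(C1 - exp(70*a)))/5


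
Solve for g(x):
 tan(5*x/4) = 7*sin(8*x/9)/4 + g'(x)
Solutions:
 g(x) = C1 - 4*log(cos(5*x/4))/5 + 63*cos(8*x/9)/32


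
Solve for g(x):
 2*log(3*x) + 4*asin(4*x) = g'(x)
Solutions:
 g(x) = C1 + 2*x*log(x) + 4*x*asin(4*x) - 2*x + 2*x*log(3) + sqrt(1 - 16*x^2)


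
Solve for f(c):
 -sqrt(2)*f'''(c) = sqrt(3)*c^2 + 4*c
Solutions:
 f(c) = C1 + C2*c + C3*c^2 - sqrt(6)*c^5/120 - sqrt(2)*c^4/12


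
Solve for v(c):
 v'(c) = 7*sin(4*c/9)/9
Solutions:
 v(c) = C1 - 7*cos(4*c/9)/4


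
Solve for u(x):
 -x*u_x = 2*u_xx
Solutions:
 u(x) = C1 + C2*erf(x/2)


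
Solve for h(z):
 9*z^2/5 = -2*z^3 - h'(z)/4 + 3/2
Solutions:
 h(z) = C1 - 2*z^4 - 12*z^3/5 + 6*z


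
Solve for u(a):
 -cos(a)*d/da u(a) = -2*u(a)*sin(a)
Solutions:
 u(a) = C1/cos(a)^2


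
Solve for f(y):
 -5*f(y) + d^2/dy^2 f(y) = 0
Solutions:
 f(y) = C1*exp(-sqrt(5)*y) + C2*exp(sqrt(5)*y)


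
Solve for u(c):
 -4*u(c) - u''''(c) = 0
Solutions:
 u(c) = (C1*sin(c) + C2*cos(c))*exp(-c) + (C3*sin(c) + C4*cos(c))*exp(c)


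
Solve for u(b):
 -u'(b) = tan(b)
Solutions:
 u(b) = C1 + log(cos(b))


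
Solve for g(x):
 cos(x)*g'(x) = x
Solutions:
 g(x) = C1 + Integral(x/cos(x), x)


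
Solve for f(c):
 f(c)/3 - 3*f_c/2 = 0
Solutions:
 f(c) = C1*exp(2*c/9)


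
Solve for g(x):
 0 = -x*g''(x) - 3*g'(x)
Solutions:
 g(x) = C1 + C2/x^2


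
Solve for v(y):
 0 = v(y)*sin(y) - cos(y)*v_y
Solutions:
 v(y) = C1/cos(y)


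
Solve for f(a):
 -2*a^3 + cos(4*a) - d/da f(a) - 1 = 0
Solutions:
 f(a) = C1 - a^4/2 - a + sin(4*a)/4


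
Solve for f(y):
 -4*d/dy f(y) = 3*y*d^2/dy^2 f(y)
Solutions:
 f(y) = C1 + C2/y^(1/3)


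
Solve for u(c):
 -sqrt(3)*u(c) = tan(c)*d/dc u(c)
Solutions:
 u(c) = C1/sin(c)^(sqrt(3))


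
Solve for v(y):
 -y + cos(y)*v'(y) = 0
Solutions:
 v(y) = C1 + Integral(y/cos(y), y)


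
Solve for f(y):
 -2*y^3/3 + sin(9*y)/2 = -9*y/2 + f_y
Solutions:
 f(y) = C1 - y^4/6 + 9*y^2/4 - cos(9*y)/18


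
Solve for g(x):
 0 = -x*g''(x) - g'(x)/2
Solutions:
 g(x) = C1 + C2*sqrt(x)


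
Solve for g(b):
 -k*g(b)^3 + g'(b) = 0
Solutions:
 g(b) = -sqrt(2)*sqrt(-1/(C1 + b*k))/2
 g(b) = sqrt(2)*sqrt(-1/(C1 + b*k))/2


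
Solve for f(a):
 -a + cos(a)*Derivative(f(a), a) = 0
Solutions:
 f(a) = C1 + Integral(a/cos(a), a)


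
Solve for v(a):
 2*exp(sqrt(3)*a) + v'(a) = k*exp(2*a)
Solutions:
 v(a) = C1 + k*exp(2*a)/2 - 2*sqrt(3)*exp(sqrt(3)*a)/3


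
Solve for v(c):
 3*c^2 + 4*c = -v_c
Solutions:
 v(c) = C1 - c^3 - 2*c^2


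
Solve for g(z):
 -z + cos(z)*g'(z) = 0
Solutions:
 g(z) = C1 + Integral(z/cos(z), z)


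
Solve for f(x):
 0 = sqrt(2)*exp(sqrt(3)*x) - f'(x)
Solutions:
 f(x) = C1 + sqrt(6)*exp(sqrt(3)*x)/3


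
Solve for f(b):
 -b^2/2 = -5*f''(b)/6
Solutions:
 f(b) = C1 + C2*b + b^4/20


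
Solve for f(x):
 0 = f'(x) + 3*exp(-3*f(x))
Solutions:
 f(x) = log(C1 - 9*x)/3
 f(x) = log((-3^(1/3) - 3^(5/6)*I)*(C1 - 3*x)^(1/3)/2)
 f(x) = log((-3^(1/3) + 3^(5/6)*I)*(C1 - 3*x)^(1/3)/2)


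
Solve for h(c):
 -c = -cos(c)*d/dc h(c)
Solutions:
 h(c) = C1 + Integral(c/cos(c), c)


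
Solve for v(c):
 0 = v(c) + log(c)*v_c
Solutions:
 v(c) = C1*exp(-li(c))


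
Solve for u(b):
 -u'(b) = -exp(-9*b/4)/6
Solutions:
 u(b) = C1 - 2*exp(-9*b/4)/27


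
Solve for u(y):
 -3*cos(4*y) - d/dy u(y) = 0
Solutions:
 u(y) = C1 - 3*sin(4*y)/4


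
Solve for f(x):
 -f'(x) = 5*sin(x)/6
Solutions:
 f(x) = C1 + 5*cos(x)/6


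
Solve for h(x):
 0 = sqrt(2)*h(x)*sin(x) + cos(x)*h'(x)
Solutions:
 h(x) = C1*cos(x)^(sqrt(2))


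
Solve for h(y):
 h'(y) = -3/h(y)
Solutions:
 h(y) = -sqrt(C1 - 6*y)
 h(y) = sqrt(C1 - 6*y)


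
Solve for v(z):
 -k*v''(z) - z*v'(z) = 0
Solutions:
 v(z) = C1 + C2*sqrt(k)*erf(sqrt(2)*z*sqrt(1/k)/2)


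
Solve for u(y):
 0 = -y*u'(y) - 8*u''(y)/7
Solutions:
 u(y) = C1 + C2*erf(sqrt(7)*y/4)


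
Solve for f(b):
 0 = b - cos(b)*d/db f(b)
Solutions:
 f(b) = C1 + Integral(b/cos(b), b)


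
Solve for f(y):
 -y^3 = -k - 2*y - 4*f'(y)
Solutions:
 f(y) = C1 - k*y/4 + y^4/16 - y^2/4


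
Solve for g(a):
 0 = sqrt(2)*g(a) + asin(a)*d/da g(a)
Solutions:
 g(a) = C1*exp(-sqrt(2)*Integral(1/asin(a), a))


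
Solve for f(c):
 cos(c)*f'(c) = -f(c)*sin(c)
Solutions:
 f(c) = C1*cos(c)


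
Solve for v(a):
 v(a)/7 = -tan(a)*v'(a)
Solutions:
 v(a) = C1/sin(a)^(1/7)


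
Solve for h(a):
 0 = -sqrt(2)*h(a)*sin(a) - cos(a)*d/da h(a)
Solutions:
 h(a) = C1*cos(a)^(sqrt(2))


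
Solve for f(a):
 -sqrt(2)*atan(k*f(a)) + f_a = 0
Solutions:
 Integral(1/atan(_y*k), (_y, f(a))) = C1 + sqrt(2)*a


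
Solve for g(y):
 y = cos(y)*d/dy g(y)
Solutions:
 g(y) = C1 + Integral(y/cos(y), y)


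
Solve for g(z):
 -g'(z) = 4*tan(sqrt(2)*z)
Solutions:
 g(z) = C1 + 2*sqrt(2)*log(cos(sqrt(2)*z))


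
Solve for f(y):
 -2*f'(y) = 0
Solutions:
 f(y) = C1


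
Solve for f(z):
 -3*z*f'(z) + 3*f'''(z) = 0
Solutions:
 f(z) = C1 + Integral(C2*airyai(z) + C3*airybi(z), z)


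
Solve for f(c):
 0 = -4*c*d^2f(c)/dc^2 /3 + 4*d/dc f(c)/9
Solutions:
 f(c) = C1 + C2*c^(4/3)


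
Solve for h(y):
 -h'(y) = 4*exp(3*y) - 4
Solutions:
 h(y) = C1 + 4*y - 4*exp(3*y)/3


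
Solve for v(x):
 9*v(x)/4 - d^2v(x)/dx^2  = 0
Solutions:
 v(x) = C1*exp(-3*x/2) + C2*exp(3*x/2)


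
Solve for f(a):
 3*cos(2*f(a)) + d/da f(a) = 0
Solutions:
 f(a) = -asin((C1 + exp(12*a))/(C1 - exp(12*a)))/2 + pi/2
 f(a) = asin((C1 + exp(12*a))/(C1 - exp(12*a)))/2


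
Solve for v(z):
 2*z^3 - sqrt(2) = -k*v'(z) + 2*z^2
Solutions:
 v(z) = C1 - z^4/(2*k) + 2*z^3/(3*k) + sqrt(2)*z/k


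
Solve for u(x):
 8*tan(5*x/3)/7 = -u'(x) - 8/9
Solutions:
 u(x) = C1 - 8*x/9 + 24*log(cos(5*x/3))/35


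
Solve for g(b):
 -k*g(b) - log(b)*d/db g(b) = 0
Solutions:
 g(b) = C1*exp(-k*li(b))


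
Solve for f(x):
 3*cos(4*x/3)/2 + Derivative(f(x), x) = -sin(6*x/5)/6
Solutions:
 f(x) = C1 - 9*sin(4*x/3)/8 + 5*cos(6*x/5)/36


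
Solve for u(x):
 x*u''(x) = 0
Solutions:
 u(x) = C1 + C2*x


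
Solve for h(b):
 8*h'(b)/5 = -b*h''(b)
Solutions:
 h(b) = C1 + C2/b^(3/5)


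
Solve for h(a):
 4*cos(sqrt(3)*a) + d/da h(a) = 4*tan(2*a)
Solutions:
 h(a) = C1 - 2*log(cos(2*a)) - 4*sqrt(3)*sin(sqrt(3)*a)/3


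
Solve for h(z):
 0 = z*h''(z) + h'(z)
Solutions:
 h(z) = C1 + C2*log(z)


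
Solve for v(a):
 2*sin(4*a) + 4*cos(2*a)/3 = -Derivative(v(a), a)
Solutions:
 v(a) = C1 - 2*sin(2*a)/3 + cos(4*a)/2


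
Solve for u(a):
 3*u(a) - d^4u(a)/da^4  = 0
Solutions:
 u(a) = C1*exp(-3^(1/4)*a) + C2*exp(3^(1/4)*a) + C3*sin(3^(1/4)*a) + C4*cos(3^(1/4)*a)


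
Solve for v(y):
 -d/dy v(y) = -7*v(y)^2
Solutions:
 v(y) = -1/(C1 + 7*y)


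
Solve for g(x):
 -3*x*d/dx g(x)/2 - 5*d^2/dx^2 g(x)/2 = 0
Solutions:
 g(x) = C1 + C2*erf(sqrt(30)*x/10)


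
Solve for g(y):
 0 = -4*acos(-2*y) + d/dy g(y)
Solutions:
 g(y) = C1 + 4*y*acos(-2*y) + 2*sqrt(1 - 4*y^2)


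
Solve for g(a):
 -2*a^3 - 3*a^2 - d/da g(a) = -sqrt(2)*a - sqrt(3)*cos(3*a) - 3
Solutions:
 g(a) = C1 - a^4/2 - a^3 + sqrt(2)*a^2/2 + 3*a + sqrt(3)*sin(3*a)/3


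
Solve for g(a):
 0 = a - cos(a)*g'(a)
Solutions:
 g(a) = C1 + Integral(a/cos(a), a)


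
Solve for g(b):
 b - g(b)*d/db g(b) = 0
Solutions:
 g(b) = -sqrt(C1 + b^2)
 g(b) = sqrt(C1 + b^2)


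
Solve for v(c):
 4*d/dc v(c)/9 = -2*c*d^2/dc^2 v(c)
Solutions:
 v(c) = C1 + C2*c^(7/9)


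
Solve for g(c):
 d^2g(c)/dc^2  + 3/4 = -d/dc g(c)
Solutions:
 g(c) = C1 + C2*exp(-c) - 3*c/4


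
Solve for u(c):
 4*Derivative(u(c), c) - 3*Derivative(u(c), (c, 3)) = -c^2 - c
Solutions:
 u(c) = C1 + C2*exp(-2*sqrt(3)*c/3) + C3*exp(2*sqrt(3)*c/3) - c^3/12 - c^2/8 - 3*c/8


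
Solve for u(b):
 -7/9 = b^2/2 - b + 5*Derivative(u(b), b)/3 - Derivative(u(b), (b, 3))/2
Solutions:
 u(b) = C1 + C2*exp(-sqrt(30)*b/3) + C3*exp(sqrt(30)*b/3) - b^3/10 + 3*b^2/10 - 97*b/150


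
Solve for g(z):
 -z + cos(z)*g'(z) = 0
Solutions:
 g(z) = C1 + Integral(z/cos(z), z)


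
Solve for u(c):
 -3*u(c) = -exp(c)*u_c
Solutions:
 u(c) = C1*exp(-3*exp(-c))


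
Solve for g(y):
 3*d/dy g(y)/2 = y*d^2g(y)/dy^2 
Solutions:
 g(y) = C1 + C2*y^(5/2)


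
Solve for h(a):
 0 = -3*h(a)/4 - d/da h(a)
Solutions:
 h(a) = C1*exp(-3*a/4)


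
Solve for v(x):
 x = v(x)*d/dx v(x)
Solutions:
 v(x) = -sqrt(C1 + x^2)
 v(x) = sqrt(C1 + x^2)


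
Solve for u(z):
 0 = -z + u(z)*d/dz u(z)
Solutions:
 u(z) = -sqrt(C1 + z^2)
 u(z) = sqrt(C1 + z^2)


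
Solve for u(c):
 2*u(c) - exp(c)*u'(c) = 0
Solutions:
 u(c) = C1*exp(-2*exp(-c))


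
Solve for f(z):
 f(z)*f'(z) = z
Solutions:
 f(z) = -sqrt(C1 + z^2)
 f(z) = sqrt(C1 + z^2)


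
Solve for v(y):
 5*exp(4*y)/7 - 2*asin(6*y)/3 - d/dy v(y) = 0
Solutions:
 v(y) = C1 - 2*y*asin(6*y)/3 - sqrt(1 - 36*y^2)/9 + 5*exp(4*y)/28


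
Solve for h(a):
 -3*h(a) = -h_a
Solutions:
 h(a) = C1*exp(3*a)


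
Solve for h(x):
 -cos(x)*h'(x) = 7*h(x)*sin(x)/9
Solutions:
 h(x) = C1*cos(x)^(7/9)


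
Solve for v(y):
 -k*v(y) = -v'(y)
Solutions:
 v(y) = C1*exp(k*y)


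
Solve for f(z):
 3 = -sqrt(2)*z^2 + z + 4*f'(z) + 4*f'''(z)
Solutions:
 f(z) = C1 + C2*sin(z) + C3*cos(z) + sqrt(2)*z^3/12 - z^2/8 - sqrt(2)*z/2 + 3*z/4


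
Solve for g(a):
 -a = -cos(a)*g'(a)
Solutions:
 g(a) = C1 + Integral(a/cos(a), a)


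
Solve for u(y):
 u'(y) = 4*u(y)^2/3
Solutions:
 u(y) = -3/(C1 + 4*y)


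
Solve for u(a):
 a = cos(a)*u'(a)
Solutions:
 u(a) = C1 + Integral(a/cos(a), a)


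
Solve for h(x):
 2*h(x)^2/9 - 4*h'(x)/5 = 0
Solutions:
 h(x) = -18/(C1 + 5*x)


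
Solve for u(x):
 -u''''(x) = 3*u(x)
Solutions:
 u(x) = (C1*sin(sqrt(2)*3^(1/4)*x/2) + C2*cos(sqrt(2)*3^(1/4)*x/2))*exp(-sqrt(2)*3^(1/4)*x/2) + (C3*sin(sqrt(2)*3^(1/4)*x/2) + C4*cos(sqrt(2)*3^(1/4)*x/2))*exp(sqrt(2)*3^(1/4)*x/2)


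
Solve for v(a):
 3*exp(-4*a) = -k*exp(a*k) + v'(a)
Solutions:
 v(a) = C1 + exp(a*k) - 3*exp(-4*a)/4


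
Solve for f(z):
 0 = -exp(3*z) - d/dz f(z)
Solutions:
 f(z) = C1 - exp(3*z)/3


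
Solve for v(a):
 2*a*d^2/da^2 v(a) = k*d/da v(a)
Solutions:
 v(a) = C1 + a^(re(k)/2 + 1)*(C2*sin(log(a)*Abs(im(k))/2) + C3*cos(log(a)*im(k)/2))


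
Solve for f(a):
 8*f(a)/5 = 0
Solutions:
 f(a) = 0


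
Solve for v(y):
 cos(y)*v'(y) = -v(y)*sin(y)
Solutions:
 v(y) = C1*cos(y)


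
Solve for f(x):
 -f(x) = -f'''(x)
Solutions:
 f(x) = C3*exp(x) + (C1*sin(sqrt(3)*x/2) + C2*cos(sqrt(3)*x/2))*exp(-x/2)


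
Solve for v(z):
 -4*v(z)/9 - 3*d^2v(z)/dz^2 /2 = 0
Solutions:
 v(z) = C1*sin(2*sqrt(6)*z/9) + C2*cos(2*sqrt(6)*z/9)


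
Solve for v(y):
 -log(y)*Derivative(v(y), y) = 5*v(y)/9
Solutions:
 v(y) = C1*exp(-5*li(y)/9)


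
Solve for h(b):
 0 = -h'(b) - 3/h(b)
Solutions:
 h(b) = -sqrt(C1 - 6*b)
 h(b) = sqrt(C1 - 6*b)


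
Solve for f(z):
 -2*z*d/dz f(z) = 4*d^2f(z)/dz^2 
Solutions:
 f(z) = C1 + C2*erf(z/2)


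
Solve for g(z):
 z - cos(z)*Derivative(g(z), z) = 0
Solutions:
 g(z) = C1 + Integral(z/cos(z), z)


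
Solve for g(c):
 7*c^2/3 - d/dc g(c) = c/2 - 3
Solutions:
 g(c) = C1 + 7*c^3/9 - c^2/4 + 3*c


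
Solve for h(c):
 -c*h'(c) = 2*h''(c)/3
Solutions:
 h(c) = C1 + C2*erf(sqrt(3)*c/2)


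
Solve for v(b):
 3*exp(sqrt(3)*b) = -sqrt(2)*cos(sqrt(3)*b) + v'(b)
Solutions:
 v(b) = C1 + sqrt(3)*exp(sqrt(3)*b) + sqrt(6)*sin(sqrt(3)*b)/3


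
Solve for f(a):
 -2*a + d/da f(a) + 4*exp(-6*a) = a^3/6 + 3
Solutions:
 f(a) = C1 + a^4/24 + a^2 + 3*a + 2*exp(-6*a)/3


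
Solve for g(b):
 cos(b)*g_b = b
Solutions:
 g(b) = C1 + Integral(b/cos(b), b)


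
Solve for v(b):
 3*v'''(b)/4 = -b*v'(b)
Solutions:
 v(b) = C1 + Integral(C2*airyai(-6^(2/3)*b/3) + C3*airybi(-6^(2/3)*b/3), b)


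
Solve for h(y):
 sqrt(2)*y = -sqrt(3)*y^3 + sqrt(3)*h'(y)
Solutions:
 h(y) = C1 + y^4/4 + sqrt(6)*y^2/6


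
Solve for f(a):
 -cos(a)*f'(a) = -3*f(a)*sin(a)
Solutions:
 f(a) = C1/cos(a)^3


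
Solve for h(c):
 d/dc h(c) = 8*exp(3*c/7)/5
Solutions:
 h(c) = C1 + 56*exp(3*c/7)/15


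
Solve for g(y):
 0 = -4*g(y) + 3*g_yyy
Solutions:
 g(y) = C3*exp(6^(2/3)*y/3) + (C1*sin(2^(2/3)*3^(1/6)*y/2) + C2*cos(2^(2/3)*3^(1/6)*y/2))*exp(-6^(2/3)*y/6)


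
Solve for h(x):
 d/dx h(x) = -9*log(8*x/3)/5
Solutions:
 h(x) = C1 - 9*x*log(x)/5 - 27*x*log(2)/5 + 9*x/5 + 9*x*log(3)/5


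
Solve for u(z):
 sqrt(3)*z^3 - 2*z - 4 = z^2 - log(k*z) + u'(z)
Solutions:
 u(z) = C1 + sqrt(3)*z^4/4 - z^3/3 - z^2 + z*log(k*z) - 5*z


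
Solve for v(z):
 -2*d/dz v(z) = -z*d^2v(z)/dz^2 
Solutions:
 v(z) = C1 + C2*z^3


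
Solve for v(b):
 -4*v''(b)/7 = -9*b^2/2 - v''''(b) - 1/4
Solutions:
 v(b) = C1 + C2*b + C3*exp(-2*sqrt(7)*b/7) + C4*exp(2*sqrt(7)*b/7) + 21*b^4/32 + 14*b^2


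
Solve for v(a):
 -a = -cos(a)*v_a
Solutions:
 v(a) = C1 + Integral(a/cos(a), a)


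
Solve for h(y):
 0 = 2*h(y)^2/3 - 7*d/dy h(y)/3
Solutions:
 h(y) = -7/(C1 + 2*y)


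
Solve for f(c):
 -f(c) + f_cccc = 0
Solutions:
 f(c) = C1*exp(-c) + C2*exp(c) + C3*sin(c) + C4*cos(c)


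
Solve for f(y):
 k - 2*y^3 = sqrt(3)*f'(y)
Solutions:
 f(y) = C1 + sqrt(3)*k*y/3 - sqrt(3)*y^4/6


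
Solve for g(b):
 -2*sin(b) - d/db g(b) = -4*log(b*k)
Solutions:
 g(b) = C1 + 4*b*log(b*k) - 4*b + 2*cos(b)


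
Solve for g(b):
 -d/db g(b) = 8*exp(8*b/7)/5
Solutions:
 g(b) = C1 - 7*exp(8*b/7)/5


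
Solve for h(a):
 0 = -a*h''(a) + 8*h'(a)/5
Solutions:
 h(a) = C1 + C2*a^(13/5)


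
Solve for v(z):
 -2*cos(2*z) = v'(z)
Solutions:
 v(z) = C1 - sin(2*z)


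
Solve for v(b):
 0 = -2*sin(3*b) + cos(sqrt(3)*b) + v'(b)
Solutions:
 v(b) = C1 - sqrt(3)*sin(sqrt(3)*b)/3 - 2*cos(3*b)/3


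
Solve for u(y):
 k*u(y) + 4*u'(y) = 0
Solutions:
 u(y) = C1*exp(-k*y/4)


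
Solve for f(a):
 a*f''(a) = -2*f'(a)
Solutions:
 f(a) = C1 + C2/a


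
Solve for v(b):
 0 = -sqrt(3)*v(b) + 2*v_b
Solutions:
 v(b) = C1*exp(sqrt(3)*b/2)


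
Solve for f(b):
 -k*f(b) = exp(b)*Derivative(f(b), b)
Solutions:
 f(b) = C1*exp(k*exp(-b))


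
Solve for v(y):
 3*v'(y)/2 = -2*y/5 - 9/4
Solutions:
 v(y) = C1 - 2*y^2/15 - 3*y/2


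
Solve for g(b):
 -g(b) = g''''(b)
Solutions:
 g(b) = (C1*sin(sqrt(2)*b/2) + C2*cos(sqrt(2)*b/2))*exp(-sqrt(2)*b/2) + (C3*sin(sqrt(2)*b/2) + C4*cos(sqrt(2)*b/2))*exp(sqrt(2)*b/2)


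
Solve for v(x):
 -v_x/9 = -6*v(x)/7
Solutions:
 v(x) = C1*exp(54*x/7)


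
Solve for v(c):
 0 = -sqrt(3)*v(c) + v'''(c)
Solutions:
 v(c) = C3*exp(3^(1/6)*c) + (C1*sin(3^(2/3)*c/2) + C2*cos(3^(2/3)*c/2))*exp(-3^(1/6)*c/2)


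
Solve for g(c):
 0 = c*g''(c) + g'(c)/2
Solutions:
 g(c) = C1 + C2*sqrt(c)


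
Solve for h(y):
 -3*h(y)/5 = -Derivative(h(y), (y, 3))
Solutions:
 h(y) = C3*exp(3^(1/3)*5^(2/3)*y/5) + (C1*sin(3^(5/6)*5^(2/3)*y/10) + C2*cos(3^(5/6)*5^(2/3)*y/10))*exp(-3^(1/3)*5^(2/3)*y/10)


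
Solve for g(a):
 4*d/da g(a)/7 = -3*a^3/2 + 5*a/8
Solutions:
 g(a) = C1 - 21*a^4/32 + 35*a^2/64


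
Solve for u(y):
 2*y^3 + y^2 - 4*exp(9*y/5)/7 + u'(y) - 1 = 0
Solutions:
 u(y) = C1 - y^4/2 - y^3/3 + y + 20*exp(9*y/5)/63


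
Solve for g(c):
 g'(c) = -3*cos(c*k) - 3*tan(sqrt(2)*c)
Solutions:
 g(c) = C1 - 3*Piecewise((sin(c*k)/k, Ne(k, 0)), (c, True)) + 3*sqrt(2)*log(cos(sqrt(2)*c))/2


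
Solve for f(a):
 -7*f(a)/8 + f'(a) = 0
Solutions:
 f(a) = C1*exp(7*a/8)


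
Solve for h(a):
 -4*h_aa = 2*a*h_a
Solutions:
 h(a) = C1 + C2*erf(a/2)


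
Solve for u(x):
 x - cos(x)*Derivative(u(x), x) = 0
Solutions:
 u(x) = C1 + Integral(x/cos(x), x)


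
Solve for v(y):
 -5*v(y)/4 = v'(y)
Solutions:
 v(y) = C1*exp(-5*y/4)


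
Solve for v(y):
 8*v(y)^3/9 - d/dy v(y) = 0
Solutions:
 v(y) = -3*sqrt(2)*sqrt(-1/(C1 + 8*y))/2
 v(y) = 3*sqrt(2)*sqrt(-1/(C1 + 8*y))/2


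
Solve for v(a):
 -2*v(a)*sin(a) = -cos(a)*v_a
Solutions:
 v(a) = C1/cos(a)^2


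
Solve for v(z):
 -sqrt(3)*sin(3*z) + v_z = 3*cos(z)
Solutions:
 v(z) = C1 + 3*sin(z) - sqrt(3)*cos(3*z)/3


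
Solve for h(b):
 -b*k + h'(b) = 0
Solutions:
 h(b) = C1 + b^2*k/2


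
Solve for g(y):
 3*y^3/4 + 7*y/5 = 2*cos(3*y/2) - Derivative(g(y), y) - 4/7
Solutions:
 g(y) = C1 - 3*y^4/16 - 7*y^2/10 - 4*y/7 + 4*sin(3*y/2)/3


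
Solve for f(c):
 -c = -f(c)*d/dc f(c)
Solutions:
 f(c) = -sqrt(C1 + c^2)
 f(c) = sqrt(C1 + c^2)


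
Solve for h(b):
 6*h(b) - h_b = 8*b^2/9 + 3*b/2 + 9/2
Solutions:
 h(b) = C1*exp(6*b) + 4*b^2/27 + 97*b/324 + 1555/1944


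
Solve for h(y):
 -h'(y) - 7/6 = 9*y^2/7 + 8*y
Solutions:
 h(y) = C1 - 3*y^3/7 - 4*y^2 - 7*y/6


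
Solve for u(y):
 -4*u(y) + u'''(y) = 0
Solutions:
 u(y) = C3*exp(2^(2/3)*y) + (C1*sin(2^(2/3)*sqrt(3)*y/2) + C2*cos(2^(2/3)*sqrt(3)*y/2))*exp(-2^(2/3)*y/2)


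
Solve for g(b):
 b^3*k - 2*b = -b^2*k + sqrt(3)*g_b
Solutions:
 g(b) = C1 + sqrt(3)*b^4*k/12 + sqrt(3)*b^3*k/9 - sqrt(3)*b^2/3


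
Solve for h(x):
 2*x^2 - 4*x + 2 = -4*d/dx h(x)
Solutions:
 h(x) = C1 - x^3/6 + x^2/2 - x/2


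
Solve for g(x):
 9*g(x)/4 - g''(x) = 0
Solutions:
 g(x) = C1*exp(-3*x/2) + C2*exp(3*x/2)


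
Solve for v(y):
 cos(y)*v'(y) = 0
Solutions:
 v(y) = C1


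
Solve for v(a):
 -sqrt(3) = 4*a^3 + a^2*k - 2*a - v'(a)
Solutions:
 v(a) = C1 + a^4 + a^3*k/3 - a^2 + sqrt(3)*a


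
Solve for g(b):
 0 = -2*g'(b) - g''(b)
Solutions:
 g(b) = C1 + C2*exp(-2*b)


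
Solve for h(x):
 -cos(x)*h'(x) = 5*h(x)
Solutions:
 h(x) = C1*sqrt(sin(x) - 1)*(sin(x)^2 - 2*sin(x) + 1)/(sqrt(sin(x) + 1)*(sin(x)^2 + 2*sin(x) + 1))
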